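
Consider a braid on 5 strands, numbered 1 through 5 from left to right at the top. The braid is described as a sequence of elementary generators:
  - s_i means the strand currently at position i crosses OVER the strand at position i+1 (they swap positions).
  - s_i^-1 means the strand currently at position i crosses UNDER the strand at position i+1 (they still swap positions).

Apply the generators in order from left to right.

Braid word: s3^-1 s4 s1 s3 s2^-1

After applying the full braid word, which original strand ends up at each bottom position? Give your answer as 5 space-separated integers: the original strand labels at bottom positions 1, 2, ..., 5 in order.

Answer: 2 5 1 4 3

Derivation:
Gen 1 (s3^-1): strand 3 crosses under strand 4. Perm now: [1 2 4 3 5]
Gen 2 (s4): strand 3 crosses over strand 5. Perm now: [1 2 4 5 3]
Gen 3 (s1): strand 1 crosses over strand 2. Perm now: [2 1 4 5 3]
Gen 4 (s3): strand 4 crosses over strand 5. Perm now: [2 1 5 4 3]
Gen 5 (s2^-1): strand 1 crosses under strand 5. Perm now: [2 5 1 4 3]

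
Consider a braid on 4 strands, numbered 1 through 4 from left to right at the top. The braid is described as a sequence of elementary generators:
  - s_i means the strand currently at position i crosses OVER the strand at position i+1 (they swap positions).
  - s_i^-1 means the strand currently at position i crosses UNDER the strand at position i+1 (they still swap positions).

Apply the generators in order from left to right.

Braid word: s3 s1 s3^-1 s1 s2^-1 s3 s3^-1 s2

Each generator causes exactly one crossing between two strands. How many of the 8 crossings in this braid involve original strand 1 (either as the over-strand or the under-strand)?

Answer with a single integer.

Answer: 2

Derivation:
Gen 1: crossing 3x4. Involves strand 1? no. Count so far: 0
Gen 2: crossing 1x2. Involves strand 1? yes. Count so far: 1
Gen 3: crossing 4x3. Involves strand 1? no. Count so far: 1
Gen 4: crossing 2x1. Involves strand 1? yes. Count so far: 2
Gen 5: crossing 2x3. Involves strand 1? no. Count so far: 2
Gen 6: crossing 2x4. Involves strand 1? no. Count so far: 2
Gen 7: crossing 4x2. Involves strand 1? no. Count so far: 2
Gen 8: crossing 3x2. Involves strand 1? no. Count so far: 2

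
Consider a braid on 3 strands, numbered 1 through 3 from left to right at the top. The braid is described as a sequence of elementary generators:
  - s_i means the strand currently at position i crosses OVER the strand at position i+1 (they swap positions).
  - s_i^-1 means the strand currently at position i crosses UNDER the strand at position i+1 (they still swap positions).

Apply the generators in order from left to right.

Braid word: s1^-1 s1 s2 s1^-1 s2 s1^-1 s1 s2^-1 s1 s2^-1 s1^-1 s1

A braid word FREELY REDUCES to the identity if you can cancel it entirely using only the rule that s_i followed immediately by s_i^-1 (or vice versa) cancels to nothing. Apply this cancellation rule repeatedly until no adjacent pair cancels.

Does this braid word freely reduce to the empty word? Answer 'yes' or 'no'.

Answer: yes

Derivation:
Gen 1 (s1^-1): push. Stack: [s1^-1]
Gen 2 (s1): cancels prior s1^-1. Stack: []
Gen 3 (s2): push. Stack: [s2]
Gen 4 (s1^-1): push. Stack: [s2 s1^-1]
Gen 5 (s2): push. Stack: [s2 s1^-1 s2]
Gen 6 (s1^-1): push. Stack: [s2 s1^-1 s2 s1^-1]
Gen 7 (s1): cancels prior s1^-1. Stack: [s2 s1^-1 s2]
Gen 8 (s2^-1): cancels prior s2. Stack: [s2 s1^-1]
Gen 9 (s1): cancels prior s1^-1. Stack: [s2]
Gen 10 (s2^-1): cancels prior s2. Stack: []
Gen 11 (s1^-1): push. Stack: [s1^-1]
Gen 12 (s1): cancels prior s1^-1. Stack: []
Reduced word: (empty)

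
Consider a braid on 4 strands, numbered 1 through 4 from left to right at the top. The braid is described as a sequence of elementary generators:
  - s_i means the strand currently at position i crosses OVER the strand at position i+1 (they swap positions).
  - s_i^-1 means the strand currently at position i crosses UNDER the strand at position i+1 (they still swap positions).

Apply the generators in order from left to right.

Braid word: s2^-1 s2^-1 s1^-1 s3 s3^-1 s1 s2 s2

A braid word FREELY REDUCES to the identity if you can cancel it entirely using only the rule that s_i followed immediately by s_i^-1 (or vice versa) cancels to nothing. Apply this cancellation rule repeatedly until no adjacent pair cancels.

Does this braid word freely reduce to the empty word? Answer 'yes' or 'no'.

Gen 1 (s2^-1): push. Stack: [s2^-1]
Gen 2 (s2^-1): push. Stack: [s2^-1 s2^-1]
Gen 3 (s1^-1): push. Stack: [s2^-1 s2^-1 s1^-1]
Gen 4 (s3): push. Stack: [s2^-1 s2^-1 s1^-1 s3]
Gen 5 (s3^-1): cancels prior s3. Stack: [s2^-1 s2^-1 s1^-1]
Gen 6 (s1): cancels prior s1^-1. Stack: [s2^-1 s2^-1]
Gen 7 (s2): cancels prior s2^-1. Stack: [s2^-1]
Gen 8 (s2): cancels prior s2^-1. Stack: []
Reduced word: (empty)

Answer: yes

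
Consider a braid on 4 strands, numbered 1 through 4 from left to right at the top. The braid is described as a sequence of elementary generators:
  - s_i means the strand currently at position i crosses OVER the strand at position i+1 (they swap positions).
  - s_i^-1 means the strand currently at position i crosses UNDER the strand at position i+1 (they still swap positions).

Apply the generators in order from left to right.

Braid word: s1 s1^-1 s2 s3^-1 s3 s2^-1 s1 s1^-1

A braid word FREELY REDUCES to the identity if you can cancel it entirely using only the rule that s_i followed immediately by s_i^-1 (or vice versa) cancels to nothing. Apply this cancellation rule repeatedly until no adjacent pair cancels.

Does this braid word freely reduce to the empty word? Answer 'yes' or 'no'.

Gen 1 (s1): push. Stack: [s1]
Gen 2 (s1^-1): cancels prior s1. Stack: []
Gen 3 (s2): push. Stack: [s2]
Gen 4 (s3^-1): push. Stack: [s2 s3^-1]
Gen 5 (s3): cancels prior s3^-1. Stack: [s2]
Gen 6 (s2^-1): cancels prior s2. Stack: []
Gen 7 (s1): push. Stack: [s1]
Gen 8 (s1^-1): cancels prior s1. Stack: []
Reduced word: (empty)

Answer: yes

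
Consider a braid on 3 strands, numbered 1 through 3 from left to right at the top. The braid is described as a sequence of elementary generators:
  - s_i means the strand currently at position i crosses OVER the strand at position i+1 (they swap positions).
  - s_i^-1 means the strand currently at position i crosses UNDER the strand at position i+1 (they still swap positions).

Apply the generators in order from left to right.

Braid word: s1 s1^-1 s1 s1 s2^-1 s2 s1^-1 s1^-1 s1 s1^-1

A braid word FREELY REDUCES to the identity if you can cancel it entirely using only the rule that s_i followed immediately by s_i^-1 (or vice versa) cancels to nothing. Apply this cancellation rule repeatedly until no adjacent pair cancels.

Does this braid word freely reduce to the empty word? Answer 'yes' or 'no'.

Answer: yes

Derivation:
Gen 1 (s1): push. Stack: [s1]
Gen 2 (s1^-1): cancels prior s1. Stack: []
Gen 3 (s1): push. Stack: [s1]
Gen 4 (s1): push. Stack: [s1 s1]
Gen 5 (s2^-1): push. Stack: [s1 s1 s2^-1]
Gen 6 (s2): cancels prior s2^-1. Stack: [s1 s1]
Gen 7 (s1^-1): cancels prior s1. Stack: [s1]
Gen 8 (s1^-1): cancels prior s1. Stack: []
Gen 9 (s1): push. Stack: [s1]
Gen 10 (s1^-1): cancels prior s1. Stack: []
Reduced word: (empty)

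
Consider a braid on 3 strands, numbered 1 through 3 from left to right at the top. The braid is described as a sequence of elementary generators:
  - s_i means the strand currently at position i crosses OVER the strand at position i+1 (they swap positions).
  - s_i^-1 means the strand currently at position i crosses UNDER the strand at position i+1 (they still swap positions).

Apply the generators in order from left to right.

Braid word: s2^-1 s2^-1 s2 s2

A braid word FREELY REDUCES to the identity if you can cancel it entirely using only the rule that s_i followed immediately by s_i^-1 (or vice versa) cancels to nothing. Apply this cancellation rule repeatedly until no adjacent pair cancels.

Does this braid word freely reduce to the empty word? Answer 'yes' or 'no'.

Answer: yes

Derivation:
Gen 1 (s2^-1): push. Stack: [s2^-1]
Gen 2 (s2^-1): push. Stack: [s2^-1 s2^-1]
Gen 3 (s2): cancels prior s2^-1. Stack: [s2^-1]
Gen 4 (s2): cancels prior s2^-1. Stack: []
Reduced word: (empty)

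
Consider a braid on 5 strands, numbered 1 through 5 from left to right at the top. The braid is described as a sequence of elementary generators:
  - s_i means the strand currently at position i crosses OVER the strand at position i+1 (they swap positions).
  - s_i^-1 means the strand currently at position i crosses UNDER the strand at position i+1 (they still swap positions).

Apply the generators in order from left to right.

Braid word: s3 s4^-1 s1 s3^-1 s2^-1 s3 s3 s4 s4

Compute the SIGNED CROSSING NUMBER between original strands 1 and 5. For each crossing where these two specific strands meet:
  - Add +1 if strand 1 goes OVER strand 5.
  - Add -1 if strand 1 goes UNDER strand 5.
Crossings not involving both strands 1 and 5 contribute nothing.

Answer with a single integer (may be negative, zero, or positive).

Gen 1: crossing 3x4. Both 1&5? no. Sum: 0
Gen 2: crossing 3x5. Both 1&5? no. Sum: 0
Gen 3: crossing 1x2. Both 1&5? no. Sum: 0
Gen 4: crossing 4x5. Both 1&5? no. Sum: 0
Gen 5: 1 under 5. Both 1&5? yes. Contrib: -1. Sum: -1
Gen 6: crossing 1x4. Both 1&5? no. Sum: -1
Gen 7: crossing 4x1. Both 1&5? no. Sum: -1
Gen 8: crossing 4x3. Both 1&5? no. Sum: -1
Gen 9: crossing 3x4. Both 1&5? no. Sum: -1

Answer: -1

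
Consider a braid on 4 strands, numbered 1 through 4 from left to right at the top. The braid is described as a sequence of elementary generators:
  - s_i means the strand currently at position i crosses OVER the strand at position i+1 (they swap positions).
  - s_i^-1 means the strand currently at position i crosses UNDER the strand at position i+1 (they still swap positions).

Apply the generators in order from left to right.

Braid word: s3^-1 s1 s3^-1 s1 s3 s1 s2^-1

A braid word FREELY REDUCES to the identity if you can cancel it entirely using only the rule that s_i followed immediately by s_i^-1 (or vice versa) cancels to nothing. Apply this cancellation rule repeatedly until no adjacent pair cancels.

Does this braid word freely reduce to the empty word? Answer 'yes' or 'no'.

Gen 1 (s3^-1): push. Stack: [s3^-1]
Gen 2 (s1): push. Stack: [s3^-1 s1]
Gen 3 (s3^-1): push. Stack: [s3^-1 s1 s3^-1]
Gen 4 (s1): push. Stack: [s3^-1 s1 s3^-1 s1]
Gen 5 (s3): push. Stack: [s3^-1 s1 s3^-1 s1 s3]
Gen 6 (s1): push. Stack: [s3^-1 s1 s3^-1 s1 s3 s1]
Gen 7 (s2^-1): push. Stack: [s3^-1 s1 s3^-1 s1 s3 s1 s2^-1]
Reduced word: s3^-1 s1 s3^-1 s1 s3 s1 s2^-1

Answer: no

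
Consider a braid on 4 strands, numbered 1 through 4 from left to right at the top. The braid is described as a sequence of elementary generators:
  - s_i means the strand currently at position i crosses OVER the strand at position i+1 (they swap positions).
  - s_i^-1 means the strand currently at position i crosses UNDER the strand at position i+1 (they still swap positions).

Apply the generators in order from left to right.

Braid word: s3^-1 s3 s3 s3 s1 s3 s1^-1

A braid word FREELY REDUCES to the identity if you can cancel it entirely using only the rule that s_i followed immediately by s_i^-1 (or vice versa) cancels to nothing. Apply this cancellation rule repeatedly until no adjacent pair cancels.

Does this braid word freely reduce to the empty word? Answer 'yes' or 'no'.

Answer: no

Derivation:
Gen 1 (s3^-1): push. Stack: [s3^-1]
Gen 2 (s3): cancels prior s3^-1. Stack: []
Gen 3 (s3): push. Stack: [s3]
Gen 4 (s3): push. Stack: [s3 s3]
Gen 5 (s1): push. Stack: [s3 s3 s1]
Gen 6 (s3): push. Stack: [s3 s3 s1 s3]
Gen 7 (s1^-1): push. Stack: [s3 s3 s1 s3 s1^-1]
Reduced word: s3 s3 s1 s3 s1^-1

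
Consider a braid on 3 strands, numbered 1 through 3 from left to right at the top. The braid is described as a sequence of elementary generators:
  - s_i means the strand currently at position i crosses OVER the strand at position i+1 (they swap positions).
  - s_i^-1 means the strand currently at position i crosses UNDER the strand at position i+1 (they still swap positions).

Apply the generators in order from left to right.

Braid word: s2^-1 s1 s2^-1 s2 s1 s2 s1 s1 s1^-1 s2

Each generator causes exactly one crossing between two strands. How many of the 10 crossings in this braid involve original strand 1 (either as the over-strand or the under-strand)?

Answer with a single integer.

Answer: 8

Derivation:
Gen 1: crossing 2x3. Involves strand 1? no. Count so far: 0
Gen 2: crossing 1x3. Involves strand 1? yes. Count so far: 1
Gen 3: crossing 1x2. Involves strand 1? yes. Count so far: 2
Gen 4: crossing 2x1. Involves strand 1? yes. Count so far: 3
Gen 5: crossing 3x1. Involves strand 1? yes. Count so far: 4
Gen 6: crossing 3x2. Involves strand 1? no. Count so far: 4
Gen 7: crossing 1x2. Involves strand 1? yes. Count so far: 5
Gen 8: crossing 2x1. Involves strand 1? yes. Count so far: 6
Gen 9: crossing 1x2. Involves strand 1? yes. Count so far: 7
Gen 10: crossing 1x3. Involves strand 1? yes. Count so far: 8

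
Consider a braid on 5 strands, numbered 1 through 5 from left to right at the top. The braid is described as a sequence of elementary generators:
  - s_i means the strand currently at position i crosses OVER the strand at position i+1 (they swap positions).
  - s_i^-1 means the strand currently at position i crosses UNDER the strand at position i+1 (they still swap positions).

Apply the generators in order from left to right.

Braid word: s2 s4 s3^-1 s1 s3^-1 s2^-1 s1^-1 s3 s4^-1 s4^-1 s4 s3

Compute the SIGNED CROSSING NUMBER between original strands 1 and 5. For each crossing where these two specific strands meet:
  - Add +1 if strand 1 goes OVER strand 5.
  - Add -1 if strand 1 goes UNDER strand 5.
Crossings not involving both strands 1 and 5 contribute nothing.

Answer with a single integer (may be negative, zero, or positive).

Answer: 1

Derivation:
Gen 1: crossing 2x3. Both 1&5? no. Sum: 0
Gen 2: crossing 4x5. Both 1&5? no. Sum: 0
Gen 3: crossing 2x5. Both 1&5? no. Sum: 0
Gen 4: crossing 1x3. Both 1&5? no. Sum: 0
Gen 5: crossing 5x2. Both 1&5? no. Sum: 0
Gen 6: crossing 1x2. Both 1&5? no. Sum: 0
Gen 7: crossing 3x2. Both 1&5? no. Sum: 0
Gen 8: 1 over 5. Both 1&5? yes. Contrib: +1. Sum: 1
Gen 9: crossing 1x4. Both 1&5? no. Sum: 1
Gen 10: crossing 4x1. Both 1&5? no. Sum: 1
Gen 11: crossing 1x4. Both 1&5? no. Sum: 1
Gen 12: crossing 5x4. Both 1&5? no. Sum: 1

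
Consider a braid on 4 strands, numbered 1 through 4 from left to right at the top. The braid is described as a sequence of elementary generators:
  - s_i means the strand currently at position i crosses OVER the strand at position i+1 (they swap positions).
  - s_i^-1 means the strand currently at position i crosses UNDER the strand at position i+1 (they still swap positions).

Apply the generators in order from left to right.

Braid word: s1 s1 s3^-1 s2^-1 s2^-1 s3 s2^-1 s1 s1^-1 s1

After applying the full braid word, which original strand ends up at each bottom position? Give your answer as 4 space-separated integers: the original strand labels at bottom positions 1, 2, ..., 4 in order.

Answer: 3 1 2 4

Derivation:
Gen 1 (s1): strand 1 crosses over strand 2. Perm now: [2 1 3 4]
Gen 2 (s1): strand 2 crosses over strand 1. Perm now: [1 2 3 4]
Gen 3 (s3^-1): strand 3 crosses under strand 4. Perm now: [1 2 4 3]
Gen 4 (s2^-1): strand 2 crosses under strand 4. Perm now: [1 4 2 3]
Gen 5 (s2^-1): strand 4 crosses under strand 2. Perm now: [1 2 4 3]
Gen 6 (s3): strand 4 crosses over strand 3. Perm now: [1 2 3 4]
Gen 7 (s2^-1): strand 2 crosses under strand 3. Perm now: [1 3 2 4]
Gen 8 (s1): strand 1 crosses over strand 3. Perm now: [3 1 2 4]
Gen 9 (s1^-1): strand 3 crosses under strand 1. Perm now: [1 3 2 4]
Gen 10 (s1): strand 1 crosses over strand 3. Perm now: [3 1 2 4]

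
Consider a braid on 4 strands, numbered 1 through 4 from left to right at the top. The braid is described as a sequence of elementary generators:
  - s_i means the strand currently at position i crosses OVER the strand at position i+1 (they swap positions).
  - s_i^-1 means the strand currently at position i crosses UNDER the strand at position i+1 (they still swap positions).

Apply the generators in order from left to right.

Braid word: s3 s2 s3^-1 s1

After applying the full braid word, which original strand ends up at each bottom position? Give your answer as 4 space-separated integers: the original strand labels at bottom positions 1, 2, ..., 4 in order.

Gen 1 (s3): strand 3 crosses over strand 4. Perm now: [1 2 4 3]
Gen 2 (s2): strand 2 crosses over strand 4. Perm now: [1 4 2 3]
Gen 3 (s3^-1): strand 2 crosses under strand 3. Perm now: [1 4 3 2]
Gen 4 (s1): strand 1 crosses over strand 4. Perm now: [4 1 3 2]

Answer: 4 1 3 2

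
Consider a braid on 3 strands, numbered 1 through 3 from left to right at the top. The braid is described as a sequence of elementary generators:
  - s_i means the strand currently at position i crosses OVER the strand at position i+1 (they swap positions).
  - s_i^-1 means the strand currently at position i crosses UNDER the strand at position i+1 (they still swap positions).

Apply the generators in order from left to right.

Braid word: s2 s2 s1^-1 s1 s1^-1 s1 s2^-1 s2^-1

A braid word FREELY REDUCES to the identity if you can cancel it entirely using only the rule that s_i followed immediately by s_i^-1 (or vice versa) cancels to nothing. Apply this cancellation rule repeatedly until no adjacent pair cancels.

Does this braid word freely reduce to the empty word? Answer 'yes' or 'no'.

Gen 1 (s2): push. Stack: [s2]
Gen 2 (s2): push. Stack: [s2 s2]
Gen 3 (s1^-1): push. Stack: [s2 s2 s1^-1]
Gen 4 (s1): cancels prior s1^-1. Stack: [s2 s2]
Gen 5 (s1^-1): push. Stack: [s2 s2 s1^-1]
Gen 6 (s1): cancels prior s1^-1. Stack: [s2 s2]
Gen 7 (s2^-1): cancels prior s2. Stack: [s2]
Gen 8 (s2^-1): cancels prior s2. Stack: []
Reduced word: (empty)

Answer: yes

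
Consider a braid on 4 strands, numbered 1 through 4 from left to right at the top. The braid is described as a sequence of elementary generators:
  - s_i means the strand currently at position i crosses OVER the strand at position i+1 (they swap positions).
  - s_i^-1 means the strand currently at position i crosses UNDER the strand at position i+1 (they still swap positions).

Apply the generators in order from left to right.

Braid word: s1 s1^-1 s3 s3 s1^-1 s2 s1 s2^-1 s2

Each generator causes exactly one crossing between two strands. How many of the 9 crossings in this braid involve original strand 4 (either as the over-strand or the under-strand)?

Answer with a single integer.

Gen 1: crossing 1x2. Involves strand 4? no. Count so far: 0
Gen 2: crossing 2x1. Involves strand 4? no. Count so far: 0
Gen 3: crossing 3x4. Involves strand 4? yes. Count so far: 1
Gen 4: crossing 4x3. Involves strand 4? yes. Count so far: 2
Gen 5: crossing 1x2. Involves strand 4? no. Count so far: 2
Gen 6: crossing 1x3. Involves strand 4? no. Count so far: 2
Gen 7: crossing 2x3. Involves strand 4? no. Count so far: 2
Gen 8: crossing 2x1. Involves strand 4? no. Count so far: 2
Gen 9: crossing 1x2. Involves strand 4? no. Count so far: 2

Answer: 2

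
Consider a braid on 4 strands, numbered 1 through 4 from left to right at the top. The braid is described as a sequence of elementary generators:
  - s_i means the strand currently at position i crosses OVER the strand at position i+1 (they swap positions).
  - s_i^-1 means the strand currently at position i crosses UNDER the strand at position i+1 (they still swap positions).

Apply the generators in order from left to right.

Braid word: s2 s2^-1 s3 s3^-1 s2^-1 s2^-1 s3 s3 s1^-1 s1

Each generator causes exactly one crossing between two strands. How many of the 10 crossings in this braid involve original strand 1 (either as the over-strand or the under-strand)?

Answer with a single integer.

Gen 1: crossing 2x3. Involves strand 1? no. Count so far: 0
Gen 2: crossing 3x2. Involves strand 1? no. Count so far: 0
Gen 3: crossing 3x4. Involves strand 1? no. Count so far: 0
Gen 4: crossing 4x3. Involves strand 1? no. Count so far: 0
Gen 5: crossing 2x3. Involves strand 1? no. Count so far: 0
Gen 6: crossing 3x2. Involves strand 1? no. Count so far: 0
Gen 7: crossing 3x4. Involves strand 1? no. Count so far: 0
Gen 8: crossing 4x3. Involves strand 1? no. Count so far: 0
Gen 9: crossing 1x2. Involves strand 1? yes. Count so far: 1
Gen 10: crossing 2x1. Involves strand 1? yes. Count so far: 2

Answer: 2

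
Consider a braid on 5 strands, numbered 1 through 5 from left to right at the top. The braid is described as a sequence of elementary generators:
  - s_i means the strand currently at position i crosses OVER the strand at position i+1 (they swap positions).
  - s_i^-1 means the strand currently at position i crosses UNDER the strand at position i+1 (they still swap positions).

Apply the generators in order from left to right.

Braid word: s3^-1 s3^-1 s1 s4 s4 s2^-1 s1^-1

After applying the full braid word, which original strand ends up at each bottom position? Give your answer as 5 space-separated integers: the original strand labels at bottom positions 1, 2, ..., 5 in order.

Answer: 3 2 1 4 5

Derivation:
Gen 1 (s3^-1): strand 3 crosses under strand 4. Perm now: [1 2 4 3 5]
Gen 2 (s3^-1): strand 4 crosses under strand 3. Perm now: [1 2 3 4 5]
Gen 3 (s1): strand 1 crosses over strand 2. Perm now: [2 1 3 4 5]
Gen 4 (s4): strand 4 crosses over strand 5. Perm now: [2 1 3 5 4]
Gen 5 (s4): strand 5 crosses over strand 4. Perm now: [2 1 3 4 5]
Gen 6 (s2^-1): strand 1 crosses under strand 3. Perm now: [2 3 1 4 5]
Gen 7 (s1^-1): strand 2 crosses under strand 3. Perm now: [3 2 1 4 5]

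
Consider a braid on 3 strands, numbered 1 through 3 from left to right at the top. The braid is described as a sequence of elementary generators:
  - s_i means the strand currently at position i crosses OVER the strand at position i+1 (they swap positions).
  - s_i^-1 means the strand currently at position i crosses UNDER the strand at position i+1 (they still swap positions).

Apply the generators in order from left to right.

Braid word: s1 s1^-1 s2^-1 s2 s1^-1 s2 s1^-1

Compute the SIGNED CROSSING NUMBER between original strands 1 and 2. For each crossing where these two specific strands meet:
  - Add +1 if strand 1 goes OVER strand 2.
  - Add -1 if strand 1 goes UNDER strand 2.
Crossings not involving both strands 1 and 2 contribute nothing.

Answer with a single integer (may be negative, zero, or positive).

Answer: 1

Derivation:
Gen 1: 1 over 2. Both 1&2? yes. Contrib: +1. Sum: 1
Gen 2: 2 under 1. Both 1&2? yes. Contrib: +1. Sum: 2
Gen 3: crossing 2x3. Both 1&2? no. Sum: 2
Gen 4: crossing 3x2. Both 1&2? no. Sum: 2
Gen 5: 1 under 2. Both 1&2? yes. Contrib: -1. Sum: 1
Gen 6: crossing 1x3. Both 1&2? no. Sum: 1
Gen 7: crossing 2x3. Both 1&2? no. Sum: 1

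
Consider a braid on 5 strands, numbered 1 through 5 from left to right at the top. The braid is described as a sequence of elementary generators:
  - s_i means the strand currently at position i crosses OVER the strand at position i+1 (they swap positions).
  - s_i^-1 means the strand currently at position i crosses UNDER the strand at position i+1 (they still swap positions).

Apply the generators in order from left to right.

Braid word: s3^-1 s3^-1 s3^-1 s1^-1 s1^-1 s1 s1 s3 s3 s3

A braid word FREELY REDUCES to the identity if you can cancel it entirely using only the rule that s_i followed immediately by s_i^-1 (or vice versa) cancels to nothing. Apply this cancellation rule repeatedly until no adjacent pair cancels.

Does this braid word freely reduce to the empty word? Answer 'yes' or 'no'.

Answer: yes

Derivation:
Gen 1 (s3^-1): push. Stack: [s3^-1]
Gen 2 (s3^-1): push. Stack: [s3^-1 s3^-1]
Gen 3 (s3^-1): push. Stack: [s3^-1 s3^-1 s3^-1]
Gen 4 (s1^-1): push. Stack: [s3^-1 s3^-1 s3^-1 s1^-1]
Gen 5 (s1^-1): push. Stack: [s3^-1 s3^-1 s3^-1 s1^-1 s1^-1]
Gen 6 (s1): cancels prior s1^-1. Stack: [s3^-1 s3^-1 s3^-1 s1^-1]
Gen 7 (s1): cancels prior s1^-1. Stack: [s3^-1 s3^-1 s3^-1]
Gen 8 (s3): cancels prior s3^-1. Stack: [s3^-1 s3^-1]
Gen 9 (s3): cancels prior s3^-1. Stack: [s3^-1]
Gen 10 (s3): cancels prior s3^-1. Stack: []
Reduced word: (empty)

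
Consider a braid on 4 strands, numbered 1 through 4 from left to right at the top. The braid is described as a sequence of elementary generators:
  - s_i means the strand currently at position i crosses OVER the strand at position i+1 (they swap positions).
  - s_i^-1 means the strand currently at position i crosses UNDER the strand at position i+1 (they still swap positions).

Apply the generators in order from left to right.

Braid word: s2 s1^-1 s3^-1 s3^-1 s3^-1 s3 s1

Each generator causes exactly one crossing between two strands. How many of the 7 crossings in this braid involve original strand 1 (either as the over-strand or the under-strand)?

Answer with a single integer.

Answer: 2

Derivation:
Gen 1: crossing 2x3. Involves strand 1? no. Count so far: 0
Gen 2: crossing 1x3. Involves strand 1? yes. Count so far: 1
Gen 3: crossing 2x4. Involves strand 1? no. Count so far: 1
Gen 4: crossing 4x2. Involves strand 1? no. Count so far: 1
Gen 5: crossing 2x4. Involves strand 1? no. Count so far: 1
Gen 6: crossing 4x2. Involves strand 1? no. Count so far: 1
Gen 7: crossing 3x1. Involves strand 1? yes. Count so far: 2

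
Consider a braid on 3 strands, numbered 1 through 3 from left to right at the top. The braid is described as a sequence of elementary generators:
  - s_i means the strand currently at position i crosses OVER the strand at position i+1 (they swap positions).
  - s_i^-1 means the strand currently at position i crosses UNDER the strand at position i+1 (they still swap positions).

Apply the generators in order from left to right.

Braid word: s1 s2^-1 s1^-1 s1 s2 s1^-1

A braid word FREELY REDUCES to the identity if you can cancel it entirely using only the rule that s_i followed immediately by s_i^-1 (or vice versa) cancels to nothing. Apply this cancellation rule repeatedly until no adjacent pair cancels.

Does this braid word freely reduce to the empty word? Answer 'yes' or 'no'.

Answer: yes

Derivation:
Gen 1 (s1): push. Stack: [s1]
Gen 2 (s2^-1): push. Stack: [s1 s2^-1]
Gen 3 (s1^-1): push. Stack: [s1 s2^-1 s1^-1]
Gen 4 (s1): cancels prior s1^-1. Stack: [s1 s2^-1]
Gen 5 (s2): cancels prior s2^-1. Stack: [s1]
Gen 6 (s1^-1): cancels prior s1. Stack: []
Reduced word: (empty)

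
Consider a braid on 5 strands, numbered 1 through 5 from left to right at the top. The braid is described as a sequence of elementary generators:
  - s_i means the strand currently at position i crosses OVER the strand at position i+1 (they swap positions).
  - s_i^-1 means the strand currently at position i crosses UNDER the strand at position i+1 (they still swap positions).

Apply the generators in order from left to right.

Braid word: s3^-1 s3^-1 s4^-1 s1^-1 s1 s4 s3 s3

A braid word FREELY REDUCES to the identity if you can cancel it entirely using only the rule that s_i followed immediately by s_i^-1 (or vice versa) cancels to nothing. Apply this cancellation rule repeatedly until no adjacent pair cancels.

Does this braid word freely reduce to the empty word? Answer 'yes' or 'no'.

Answer: yes

Derivation:
Gen 1 (s3^-1): push. Stack: [s3^-1]
Gen 2 (s3^-1): push. Stack: [s3^-1 s3^-1]
Gen 3 (s4^-1): push. Stack: [s3^-1 s3^-1 s4^-1]
Gen 4 (s1^-1): push. Stack: [s3^-1 s3^-1 s4^-1 s1^-1]
Gen 5 (s1): cancels prior s1^-1. Stack: [s3^-1 s3^-1 s4^-1]
Gen 6 (s4): cancels prior s4^-1. Stack: [s3^-1 s3^-1]
Gen 7 (s3): cancels prior s3^-1. Stack: [s3^-1]
Gen 8 (s3): cancels prior s3^-1. Stack: []
Reduced word: (empty)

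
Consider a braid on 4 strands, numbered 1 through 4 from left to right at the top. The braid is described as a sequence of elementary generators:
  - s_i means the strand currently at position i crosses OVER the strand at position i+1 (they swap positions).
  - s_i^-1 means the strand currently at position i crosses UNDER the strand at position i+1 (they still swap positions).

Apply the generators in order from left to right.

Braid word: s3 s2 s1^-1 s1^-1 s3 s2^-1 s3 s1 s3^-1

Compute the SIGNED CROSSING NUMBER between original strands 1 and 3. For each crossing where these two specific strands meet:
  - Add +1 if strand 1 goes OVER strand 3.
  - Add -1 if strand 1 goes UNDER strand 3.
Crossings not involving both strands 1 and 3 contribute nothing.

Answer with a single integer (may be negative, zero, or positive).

Answer: 1

Derivation:
Gen 1: crossing 3x4. Both 1&3? no. Sum: 0
Gen 2: crossing 2x4. Both 1&3? no. Sum: 0
Gen 3: crossing 1x4. Both 1&3? no. Sum: 0
Gen 4: crossing 4x1. Both 1&3? no. Sum: 0
Gen 5: crossing 2x3. Both 1&3? no. Sum: 0
Gen 6: crossing 4x3. Both 1&3? no. Sum: 0
Gen 7: crossing 4x2. Both 1&3? no. Sum: 0
Gen 8: 1 over 3. Both 1&3? yes. Contrib: +1. Sum: 1
Gen 9: crossing 2x4. Both 1&3? no. Sum: 1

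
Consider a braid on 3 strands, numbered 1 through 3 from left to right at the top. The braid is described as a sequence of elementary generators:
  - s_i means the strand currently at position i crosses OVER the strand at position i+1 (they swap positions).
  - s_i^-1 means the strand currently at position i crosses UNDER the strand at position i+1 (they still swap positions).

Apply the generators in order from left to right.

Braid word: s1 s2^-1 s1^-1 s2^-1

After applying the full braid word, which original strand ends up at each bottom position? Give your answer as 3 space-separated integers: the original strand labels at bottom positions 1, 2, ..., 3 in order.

Answer: 3 1 2

Derivation:
Gen 1 (s1): strand 1 crosses over strand 2. Perm now: [2 1 3]
Gen 2 (s2^-1): strand 1 crosses under strand 3. Perm now: [2 3 1]
Gen 3 (s1^-1): strand 2 crosses under strand 3. Perm now: [3 2 1]
Gen 4 (s2^-1): strand 2 crosses under strand 1. Perm now: [3 1 2]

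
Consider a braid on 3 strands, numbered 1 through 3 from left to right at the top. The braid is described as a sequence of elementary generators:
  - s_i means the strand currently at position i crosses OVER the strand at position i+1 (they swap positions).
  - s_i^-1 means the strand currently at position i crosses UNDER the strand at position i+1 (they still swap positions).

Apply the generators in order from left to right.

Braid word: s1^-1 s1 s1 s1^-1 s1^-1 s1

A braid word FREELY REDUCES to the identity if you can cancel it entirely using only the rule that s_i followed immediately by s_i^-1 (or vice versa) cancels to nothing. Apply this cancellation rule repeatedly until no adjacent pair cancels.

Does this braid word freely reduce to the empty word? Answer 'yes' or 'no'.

Gen 1 (s1^-1): push. Stack: [s1^-1]
Gen 2 (s1): cancels prior s1^-1. Stack: []
Gen 3 (s1): push. Stack: [s1]
Gen 4 (s1^-1): cancels prior s1. Stack: []
Gen 5 (s1^-1): push. Stack: [s1^-1]
Gen 6 (s1): cancels prior s1^-1. Stack: []
Reduced word: (empty)

Answer: yes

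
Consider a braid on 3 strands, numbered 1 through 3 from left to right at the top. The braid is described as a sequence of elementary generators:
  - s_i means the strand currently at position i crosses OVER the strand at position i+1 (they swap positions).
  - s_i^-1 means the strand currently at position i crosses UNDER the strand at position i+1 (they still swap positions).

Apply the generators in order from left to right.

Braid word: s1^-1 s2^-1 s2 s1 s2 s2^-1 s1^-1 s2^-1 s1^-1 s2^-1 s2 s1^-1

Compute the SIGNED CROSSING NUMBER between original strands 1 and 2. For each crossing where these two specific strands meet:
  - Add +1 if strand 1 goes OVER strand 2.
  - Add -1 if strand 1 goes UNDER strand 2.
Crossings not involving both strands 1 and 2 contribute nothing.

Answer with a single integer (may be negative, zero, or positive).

Gen 1: 1 under 2. Both 1&2? yes. Contrib: -1. Sum: -1
Gen 2: crossing 1x3. Both 1&2? no. Sum: -1
Gen 3: crossing 3x1. Both 1&2? no. Sum: -1
Gen 4: 2 over 1. Both 1&2? yes. Contrib: -1. Sum: -2
Gen 5: crossing 2x3. Both 1&2? no. Sum: -2
Gen 6: crossing 3x2. Both 1&2? no. Sum: -2
Gen 7: 1 under 2. Both 1&2? yes. Contrib: -1. Sum: -3
Gen 8: crossing 1x3. Both 1&2? no. Sum: -3
Gen 9: crossing 2x3. Both 1&2? no. Sum: -3
Gen 10: 2 under 1. Both 1&2? yes. Contrib: +1. Sum: -2
Gen 11: 1 over 2. Both 1&2? yes. Contrib: +1. Sum: -1
Gen 12: crossing 3x2. Both 1&2? no. Sum: -1

Answer: -1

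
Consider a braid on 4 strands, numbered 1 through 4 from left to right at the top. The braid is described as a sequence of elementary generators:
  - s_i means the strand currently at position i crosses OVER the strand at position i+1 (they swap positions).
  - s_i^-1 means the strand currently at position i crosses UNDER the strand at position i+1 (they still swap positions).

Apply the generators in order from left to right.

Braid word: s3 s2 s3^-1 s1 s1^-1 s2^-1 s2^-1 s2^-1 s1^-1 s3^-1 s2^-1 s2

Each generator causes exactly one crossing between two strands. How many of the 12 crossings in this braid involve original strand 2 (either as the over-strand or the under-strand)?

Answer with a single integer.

Answer: 5

Derivation:
Gen 1: crossing 3x4. Involves strand 2? no. Count so far: 0
Gen 2: crossing 2x4. Involves strand 2? yes. Count so far: 1
Gen 3: crossing 2x3. Involves strand 2? yes. Count so far: 2
Gen 4: crossing 1x4. Involves strand 2? no. Count so far: 2
Gen 5: crossing 4x1. Involves strand 2? no. Count so far: 2
Gen 6: crossing 4x3. Involves strand 2? no. Count so far: 2
Gen 7: crossing 3x4. Involves strand 2? no. Count so far: 2
Gen 8: crossing 4x3. Involves strand 2? no. Count so far: 2
Gen 9: crossing 1x3. Involves strand 2? no. Count so far: 2
Gen 10: crossing 4x2. Involves strand 2? yes. Count so far: 3
Gen 11: crossing 1x2. Involves strand 2? yes. Count so far: 4
Gen 12: crossing 2x1. Involves strand 2? yes. Count so far: 5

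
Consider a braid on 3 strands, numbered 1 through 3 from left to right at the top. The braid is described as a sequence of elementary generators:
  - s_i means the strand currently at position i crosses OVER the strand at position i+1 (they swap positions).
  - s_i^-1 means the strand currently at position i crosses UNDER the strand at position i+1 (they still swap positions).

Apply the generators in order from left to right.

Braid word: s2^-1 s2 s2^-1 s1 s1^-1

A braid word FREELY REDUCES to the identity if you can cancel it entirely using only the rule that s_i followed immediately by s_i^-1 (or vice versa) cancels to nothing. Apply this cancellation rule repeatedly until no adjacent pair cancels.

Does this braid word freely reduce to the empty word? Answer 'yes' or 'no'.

Answer: no

Derivation:
Gen 1 (s2^-1): push. Stack: [s2^-1]
Gen 2 (s2): cancels prior s2^-1. Stack: []
Gen 3 (s2^-1): push. Stack: [s2^-1]
Gen 4 (s1): push. Stack: [s2^-1 s1]
Gen 5 (s1^-1): cancels prior s1. Stack: [s2^-1]
Reduced word: s2^-1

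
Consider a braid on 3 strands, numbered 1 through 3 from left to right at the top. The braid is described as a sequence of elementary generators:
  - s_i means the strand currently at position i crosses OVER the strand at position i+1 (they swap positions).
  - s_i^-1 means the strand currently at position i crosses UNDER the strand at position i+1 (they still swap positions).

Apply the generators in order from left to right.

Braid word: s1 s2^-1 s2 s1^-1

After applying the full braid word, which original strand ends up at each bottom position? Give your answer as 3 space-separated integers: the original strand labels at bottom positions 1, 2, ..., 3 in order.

Gen 1 (s1): strand 1 crosses over strand 2. Perm now: [2 1 3]
Gen 2 (s2^-1): strand 1 crosses under strand 3. Perm now: [2 3 1]
Gen 3 (s2): strand 3 crosses over strand 1. Perm now: [2 1 3]
Gen 4 (s1^-1): strand 2 crosses under strand 1. Perm now: [1 2 3]

Answer: 1 2 3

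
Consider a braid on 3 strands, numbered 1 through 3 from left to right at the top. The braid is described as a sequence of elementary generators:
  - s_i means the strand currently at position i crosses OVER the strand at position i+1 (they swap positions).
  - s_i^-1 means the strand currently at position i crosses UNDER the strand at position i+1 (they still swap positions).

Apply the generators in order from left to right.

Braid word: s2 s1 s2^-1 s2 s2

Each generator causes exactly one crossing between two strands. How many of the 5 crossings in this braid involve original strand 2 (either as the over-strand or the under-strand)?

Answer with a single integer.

Answer: 4

Derivation:
Gen 1: crossing 2x3. Involves strand 2? yes. Count so far: 1
Gen 2: crossing 1x3. Involves strand 2? no. Count so far: 1
Gen 3: crossing 1x2. Involves strand 2? yes. Count so far: 2
Gen 4: crossing 2x1. Involves strand 2? yes. Count so far: 3
Gen 5: crossing 1x2. Involves strand 2? yes. Count so far: 4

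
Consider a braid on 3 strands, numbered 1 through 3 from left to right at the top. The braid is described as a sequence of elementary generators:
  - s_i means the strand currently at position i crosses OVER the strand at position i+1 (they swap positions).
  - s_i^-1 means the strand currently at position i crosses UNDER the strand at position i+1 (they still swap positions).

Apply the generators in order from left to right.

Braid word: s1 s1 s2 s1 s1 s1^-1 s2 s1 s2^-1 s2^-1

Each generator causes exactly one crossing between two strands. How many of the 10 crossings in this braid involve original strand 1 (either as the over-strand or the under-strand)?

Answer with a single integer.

Answer: 8

Derivation:
Gen 1: crossing 1x2. Involves strand 1? yes. Count so far: 1
Gen 2: crossing 2x1. Involves strand 1? yes. Count so far: 2
Gen 3: crossing 2x3. Involves strand 1? no. Count so far: 2
Gen 4: crossing 1x3. Involves strand 1? yes. Count so far: 3
Gen 5: crossing 3x1. Involves strand 1? yes. Count so far: 4
Gen 6: crossing 1x3. Involves strand 1? yes. Count so far: 5
Gen 7: crossing 1x2. Involves strand 1? yes. Count so far: 6
Gen 8: crossing 3x2. Involves strand 1? no. Count so far: 6
Gen 9: crossing 3x1. Involves strand 1? yes. Count so far: 7
Gen 10: crossing 1x3. Involves strand 1? yes. Count so far: 8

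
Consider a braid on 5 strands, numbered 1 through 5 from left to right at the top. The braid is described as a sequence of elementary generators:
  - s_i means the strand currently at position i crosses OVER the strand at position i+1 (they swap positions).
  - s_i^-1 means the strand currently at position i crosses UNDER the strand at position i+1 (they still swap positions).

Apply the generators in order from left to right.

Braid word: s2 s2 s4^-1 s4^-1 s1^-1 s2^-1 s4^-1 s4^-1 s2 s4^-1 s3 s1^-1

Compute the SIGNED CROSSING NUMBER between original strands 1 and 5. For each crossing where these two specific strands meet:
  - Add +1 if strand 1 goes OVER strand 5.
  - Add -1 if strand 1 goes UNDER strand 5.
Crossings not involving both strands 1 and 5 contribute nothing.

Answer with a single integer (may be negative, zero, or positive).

Gen 1: crossing 2x3. Both 1&5? no. Sum: 0
Gen 2: crossing 3x2. Both 1&5? no. Sum: 0
Gen 3: crossing 4x5. Both 1&5? no. Sum: 0
Gen 4: crossing 5x4. Both 1&5? no. Sum: 0
Gen 5: crossing 1x2. Both 1&5? no. Sum: 0
Gen 6: crossing 1x3. Both 1&5? no. Sum: 0
Gen 7: crossing 4x5. Both 1&5? no. Sum: 0
Gen 8: crossing 5x4. Both 1&5? no. Sum: 0
Gen 9: crossing 3x1. Both 1&5? no. Sum: 0
Gen 10: crossing 4x5. Both 1&5? no. Sum: 0
Gen 11: crossing 3x5. Both 1&5? no. Sum: 0
Gen 12: crossing 2x1. Both 1&5? no. Sum: 0

Answer: 0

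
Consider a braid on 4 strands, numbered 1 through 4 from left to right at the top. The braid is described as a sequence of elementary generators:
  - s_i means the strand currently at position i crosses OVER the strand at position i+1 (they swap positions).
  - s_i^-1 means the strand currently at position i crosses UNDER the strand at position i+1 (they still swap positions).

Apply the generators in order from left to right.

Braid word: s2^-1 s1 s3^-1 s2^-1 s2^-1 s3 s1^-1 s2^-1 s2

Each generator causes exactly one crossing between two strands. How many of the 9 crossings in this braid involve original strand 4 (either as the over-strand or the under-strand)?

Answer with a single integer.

Answer: 4

Derivation:
Gen 1: crossing 2x3. Involves strand 4? no. Count so far: 0
Gen 2: crossing 1x3. Involves strand 4? no. Count so far: 0
Gen 3: crossing 2x4. Involves strand 4? yes. Count so far: 1
Gen 4: crossing 1x4. Involves strand 4? yes. Count so far: 2
Gen 5: crossing 4x1. Involves strand 4? yes. Count so far: 3
Gen 6: crossing 4x2. Involves strand 4? yes. Count so far: 4
Gen 7: crossing 3x1. Involves strand 4? no. Count so far: 4
Gen 8: crossing 3x2. Involves strand 4? no. Count so far: 4
Gen 9: crossing 2x3. Involves strand 4? no. Count so far: 4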